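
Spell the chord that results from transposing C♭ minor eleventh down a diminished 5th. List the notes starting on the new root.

F A-flat C E-flat G B-flat

A diminished 5th down from C-flat is F, so the new chord is F minor eleventh.
- root: F
- minor 3rd: A-flat
- perfect 5th: C
- minor 7th: E-flat
- major 9th: G
- perfect 11th: B-flat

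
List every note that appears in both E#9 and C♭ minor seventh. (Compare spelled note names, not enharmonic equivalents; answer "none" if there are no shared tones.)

none

E#9: E# G## B# D# F##
C♭ minor seventh: Cb Ebb Gb Bbb
Common to both → none.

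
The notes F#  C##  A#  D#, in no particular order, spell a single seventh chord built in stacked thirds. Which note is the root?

Stacking in thirds gives D# – F# – A# – C##, so D# is the root — D# minor-major seventh.

D#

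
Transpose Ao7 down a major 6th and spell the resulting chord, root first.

C, Eb, Gb, Bbb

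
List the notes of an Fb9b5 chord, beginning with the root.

Fb, Ab, Cbb, Ebb, Gb

Fb9b5 is a dominant ninth flat five built on Fb.
Fb — root
Ab — major 3rd
Cbb — diminished 5th
Ebb — minor 7th
Gb — major 9th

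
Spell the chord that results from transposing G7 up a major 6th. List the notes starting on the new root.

A major 6th up from G is E, so the new chord is E dominant seventh.
- root: E
- major 3rd: G♯
- perfect 5th: B
- minor 7th: D

E – G♯ – B – D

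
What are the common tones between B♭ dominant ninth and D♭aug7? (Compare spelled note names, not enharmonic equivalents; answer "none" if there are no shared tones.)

B♭ dominant ninth = Bb, D, F, Ab, C.
D♭aug7 = Db, F, A, Cb.
Shared: F.

F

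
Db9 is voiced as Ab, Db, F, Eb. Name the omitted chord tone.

Db9 = Db, F, Ab, Cb, Eb. The voicing lacks the 7th (minor 7th), Cb.

Cb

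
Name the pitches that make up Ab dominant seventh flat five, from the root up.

A-flat C E-double-flat G-flat

Ab dominant seventh flat five is a dominant seventh flat five built on A-flat.
Root: A-flat
Major 3rd (3rd): C
Diminished 5th (5th): E-double-flat
Minor 7th (7th): G-flat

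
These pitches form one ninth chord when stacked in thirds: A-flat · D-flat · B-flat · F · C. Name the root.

Arranged so that each adjacent pair is a third by letter name: B-flat – D-flat – F – A-flat – C.
The bottom of that stack, B-flat, is the root (this is B-flat minor ninth).

B-flat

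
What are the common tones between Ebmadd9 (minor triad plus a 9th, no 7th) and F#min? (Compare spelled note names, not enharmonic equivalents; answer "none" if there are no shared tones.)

none

Ebmadd9: Eb Gb Bb F
F#min: F# A C#
Common to both → none.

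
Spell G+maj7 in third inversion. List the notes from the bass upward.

F#  G  B  D#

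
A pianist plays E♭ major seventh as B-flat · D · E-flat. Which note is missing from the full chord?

E♭ major seventh = E-flat, G, B-flat, D. The voicing lacks the 3rd (major 3rd), G.

G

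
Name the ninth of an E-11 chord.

F♯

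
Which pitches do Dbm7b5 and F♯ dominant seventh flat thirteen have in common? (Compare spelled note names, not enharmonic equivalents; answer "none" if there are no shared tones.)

Dbm7b5 = Db, Fb, Abb, Cb.
F♯ dominant seventh flat thirteen = F#, A#, C#, E, D.
Shared: none.

none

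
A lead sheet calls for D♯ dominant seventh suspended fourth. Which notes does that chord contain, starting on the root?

D♯ dominant seventh suspended fourth: dominant seventh suspended fourth on D#.
Root: D#
Perfect 4th (4th): G#
Perfect 5th (5th): A#
Minor 7th (7th): C#

D# – G# – A# – C#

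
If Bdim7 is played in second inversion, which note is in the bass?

F

Bdim7 in root position is B–D–F–Ab.
Second inversion places the fifth in the bass, which is F.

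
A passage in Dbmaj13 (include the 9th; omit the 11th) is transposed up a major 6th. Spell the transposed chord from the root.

B♭, D, F, A, C, G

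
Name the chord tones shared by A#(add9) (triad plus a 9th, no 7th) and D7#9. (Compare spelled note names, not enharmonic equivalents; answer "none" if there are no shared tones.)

A#(add9): A♯ C𝄪 E♯ B♯
D7#9: D F♯ A C E♯
Common to both → E♯.

E♯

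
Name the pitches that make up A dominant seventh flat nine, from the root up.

A dominant seventh flat nine: dominant seventh flat nine on A.
A — root
C# — major 3rd
E — perfect 5th
G — minor 7th
Bb — minor 9th

A  C#  E  G  Bb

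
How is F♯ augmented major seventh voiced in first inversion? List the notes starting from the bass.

F♯ augmented major seventh = F-sharp–A-sharp–C-double-sharp–E-sharp; first inversion → third (A-sharp) lowest.

A-sharp, C-double-sharp, E-sharp, F-sharp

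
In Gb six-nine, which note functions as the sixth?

E-flat

Root of Gb six-nine = G-flat. The 6th is a major 6th: G-flat up a major 6th → E-flat.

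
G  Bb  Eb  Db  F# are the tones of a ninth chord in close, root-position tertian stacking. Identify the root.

Eb

Arranged so that each adjacent pair is a third by letter name: Eb – G – Bb – Db – F#.
The bottom of that stack, Eb, is the root (this is Eb dominant seventh sharp nine).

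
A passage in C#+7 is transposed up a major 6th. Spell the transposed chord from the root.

A major 6th up from C# is A#, so the new chord is A# augmented seventh.
Root: A#
Major 3rd (3rd): C##
Augmented 5th (5th): E##
Minor 7th (7th): G#

A# C## E## G#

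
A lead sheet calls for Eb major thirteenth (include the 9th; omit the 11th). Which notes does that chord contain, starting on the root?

Eb major thirteenth: major thirteenth on E-flat.
E-flat — root
G — major 3rd
B-flat — perfect 5th
D — major 7th
F — major 9th
C — major 13th

E-flat, G, B-flat, D, F, C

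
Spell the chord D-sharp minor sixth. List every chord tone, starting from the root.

D-sharp minor sixth: minor sixth on D♯.
root → D♯
3rd (minor 3rd) → F♯
5th (perfect 5th) → A♯
6th (major 6th) → B♯

D♯  F♯  A♯  B♯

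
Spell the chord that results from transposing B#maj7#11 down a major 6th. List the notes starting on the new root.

D# F## A# C## G##

Transposed root: B# → D# (major 6th down). So we spell D# major seventh sharp eleven:
root → D#
3rd (major 3rd) → F##
5th (perfect 5th) → A#
7th (major 7th) → C##
11th (augmented 11th) → G##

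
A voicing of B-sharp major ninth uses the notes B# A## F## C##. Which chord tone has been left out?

B-sharp major ninth = B#, D##, F##, A##, C##. The voicing lacks the 3rd (major 3rd), D##.

D##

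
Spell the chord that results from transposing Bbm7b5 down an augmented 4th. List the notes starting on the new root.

Fb, Abb, Cbb, Ebb

Transposed root: Bb → Fb (augmented 4th down). So we spell Fb half-diminished seventh:
Root: Fb
Minor 3rd (3rd): Abb
Diminished 5th (5th): Cbb
Minor 7th (7th): Ebb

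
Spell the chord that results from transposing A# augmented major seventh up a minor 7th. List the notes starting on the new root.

Transposed root: A# → G# (minor 7th up). So we spell G# augmented major seventh:
- root: G#
- major 3rd: B#
- augmented 5th: D##
- major 7th: F##

G# – B# – D## – F##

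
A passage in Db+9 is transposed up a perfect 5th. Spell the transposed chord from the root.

Ab, C, E, Gb, Bb

A perfect 5th up from Db is Ab, so the new chord is Ab dominant ninth sharp five.
- root: Ab
- major 3rd: C
- augmented 5th: E
- minor 7th: Gb
- major 9th: Bb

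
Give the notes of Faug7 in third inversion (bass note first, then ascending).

In root position, Faug7 is F–A–C♯–E♭.
Third inversion puts the seventh (E♭) in the bass.

E♭, F, A, C♯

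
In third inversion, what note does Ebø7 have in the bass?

D♭

Ebø7 = E♭–G♭–B𝄫–D♭. Third inversion → seventh in the bass = D♭.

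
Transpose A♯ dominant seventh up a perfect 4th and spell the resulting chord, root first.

D-sharp – F-double-sharp – A-sharp – C-sharp

Transposed root: A-sharp → D-sharp (perfect 4th up). So we spell D-sharp dominant seventh:
Root: D-sharp
Major 3rd (3rd): F-double-sharp
Perfect 5th (5th): A-sharp
Minor 7th (7th): C-sharp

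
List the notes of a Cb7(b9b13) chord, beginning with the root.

Cb, Eb, Gb, Bbb, Dbb, Abb

Cb7(b9b13): dominant seventh flat nine flat thirteen on Cb.
root → Cb
3rd (major 3rd) → Eb
5th (perfect 5th) → Gb
7th (minor 7th) → Bbb
9th (minor 9th) → Dbb
13th (minor 13th) → Abb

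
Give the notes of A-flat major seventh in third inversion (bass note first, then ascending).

G – Ab – C – Eb

A-flat major seventh = Ab–C–Eb–G; third inversion → seventh (G) lowest.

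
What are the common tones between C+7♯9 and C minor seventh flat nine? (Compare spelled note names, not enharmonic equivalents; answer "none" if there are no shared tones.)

C+7♯9 = C, E, G♯, B♭, D♯.
C minor seventh flat nine = C, E♭, G, B♭, D♭.
Shared: C, B♭.

C, B♭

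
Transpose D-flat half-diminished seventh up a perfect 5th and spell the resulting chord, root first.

A-flat, C-flat, E-double-flat, G-flat

D-flat up a perfect 5th → A-flat. New chord: A-flat half-diminished seventh.
Root: A-flat
Minor 3rd (3rd): C-flat
Diminished 5th (5th): E-double-flat
Minor 7th (7th): G-flat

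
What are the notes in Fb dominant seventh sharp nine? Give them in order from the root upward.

Fb dominant seventh sharp nine: dominant seventh sharp nine on F-flat.
Root: F-flat
Major 3rd (3rd): A-flat
Perfect 5th (5th): C-flat
Minor 7th (7th): E-double-flat
Augmented 9th (9th): G

F-flat  A-flat  C-flat  E-double-flat  G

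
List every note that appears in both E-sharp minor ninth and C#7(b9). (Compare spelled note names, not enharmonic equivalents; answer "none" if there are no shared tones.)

E# – G#

E-sharp minor ninth = E#, G#, B#, D#, F##.
C#7(b9) = C#, E#, G#, B, D.
Shared: E#, G#.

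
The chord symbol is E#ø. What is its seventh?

Root of E#ø = E#. The 7th is a minor 7th: E# up a minor 7th → D#.

D#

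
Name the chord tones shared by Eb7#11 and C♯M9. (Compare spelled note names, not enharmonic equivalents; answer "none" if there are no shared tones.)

Eb7#11: Eb G Bb Db A
C♯M9: C# E# G# B# D#
Common to both → none.

none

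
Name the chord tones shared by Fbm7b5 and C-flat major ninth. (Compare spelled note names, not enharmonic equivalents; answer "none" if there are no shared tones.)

none

Fbm7b5 = Fb, Abb, Cbb, Ebb.
C-flat major ninth = Cb, Eb, Gb, Bb, Db.
Shared: none.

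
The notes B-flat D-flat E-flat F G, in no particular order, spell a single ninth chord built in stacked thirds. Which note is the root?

Stacking in thirds gives E-flat – G – B-flat – D-flat – F, so E-flat is the root — E-flat dominant ninth.

E-flat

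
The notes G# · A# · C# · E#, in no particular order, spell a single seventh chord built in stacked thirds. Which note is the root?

Stacking in thirds gives A# – C# – E# – G#, so A# is the root — A# minor seventh.

A#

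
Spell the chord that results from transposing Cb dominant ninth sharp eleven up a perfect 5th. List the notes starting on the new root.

Gb, Bb, Db, Fb, Ab, C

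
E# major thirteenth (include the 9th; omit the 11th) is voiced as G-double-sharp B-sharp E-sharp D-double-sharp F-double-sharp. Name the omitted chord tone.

E# major thirteenth = E-sharp, G-double-sharp, B-sharp, D-double-sharp, F-double-sharp, C-double-sharp. The voicing lacks the 13th (major 13th), C-double-sharp.

C-double-sharp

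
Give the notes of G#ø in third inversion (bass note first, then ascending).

In root position, G#ø is G#–B–D–F#.
Third inversion puts the seventh (F#) in the bass.

F# – G# – B – D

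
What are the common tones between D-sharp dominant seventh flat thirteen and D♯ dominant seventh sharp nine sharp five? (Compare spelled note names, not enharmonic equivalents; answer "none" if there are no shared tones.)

D-sharp – F-double-sharp – C-sharp

D-sharp dominant seventh flat thirteen: D-sharp F-double-sharp A-sharp C-sharp B
D♯ dominant seventh sharp nine sharp five: D-sharp F-double-sharp A-double-sharp C-sharp E-double-sharp
Common to both → D-sharp, F-double-sharp, C-sharp.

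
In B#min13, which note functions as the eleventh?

E#

Root of B#min13 = B#. The 11th is a perfect 11th: B# up a perfect 11th → E#.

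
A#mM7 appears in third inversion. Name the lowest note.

G##

A#mM7 = A#–C#–E#–G##. Third inversion → seventh in the bass = G##.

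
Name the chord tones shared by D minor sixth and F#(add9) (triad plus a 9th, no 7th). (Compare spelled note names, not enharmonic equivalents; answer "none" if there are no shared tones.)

none

D minor sixth = D, F, A, B.
F#(add9) = F#, A#, C#, G#.
Shared: none.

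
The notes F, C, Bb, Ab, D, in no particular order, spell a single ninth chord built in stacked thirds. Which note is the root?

Stacking in thirds gives Bb – D – F – Ab – C, so Bb is the root — Bb dominant ninth.

Bb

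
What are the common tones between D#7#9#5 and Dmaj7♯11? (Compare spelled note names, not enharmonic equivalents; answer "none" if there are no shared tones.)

C#

D#7#9#5: D# F## A## C# E##
Dmaj7♯11: D F# A C# G#
Common to both → C#.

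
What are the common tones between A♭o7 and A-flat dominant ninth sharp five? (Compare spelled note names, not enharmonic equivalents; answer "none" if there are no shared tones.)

A♭o7: A♭ C♭ E𝄫 G𝄫
A-flat dominant ninth sharp five: A♭ C E G♭ B♭
Common to both → A♭.

A♭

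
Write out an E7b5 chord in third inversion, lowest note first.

D, E, G#, Bb

E7b5 = E–G#–Bb–D; third inversion → seventh (D) lowest.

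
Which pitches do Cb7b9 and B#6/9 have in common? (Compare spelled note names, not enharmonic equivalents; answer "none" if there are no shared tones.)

none

Cb7b9 = Cb, Eb, Gb, Bbb, Dbb.
B#6/9 = B#, D##, F##, G##, C##.
Shared: none.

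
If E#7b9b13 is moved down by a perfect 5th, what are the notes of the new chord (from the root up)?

E♯ down a perfect 5th → A♯. New chord: A♯ dominant seventh flat nine flat thirteen.
root → A♯
3rd (major 3rd) → C𝄪
5th (perfect 5th) → E♯
7th (minor 7th) → G♯
9th (minor 9th) → B
13th (minor 13th) → F♯

A♯, C𝄪, E♯, G♯, B, F♯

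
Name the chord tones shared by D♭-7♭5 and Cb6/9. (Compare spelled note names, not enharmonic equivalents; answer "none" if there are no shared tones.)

Db Cb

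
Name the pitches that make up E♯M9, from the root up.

E♯M9: major ninth on E#.
E# — root
G## — major 3rd
B# — perfect 5th
D## — major 7th
F## — major 9th

E#  G##  B#  D##  F##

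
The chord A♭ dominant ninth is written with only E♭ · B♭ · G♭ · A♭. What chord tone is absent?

C

The full A♭ dominant ninth chord is A♭, C, E♭, G♭, B♭.
Comparing with the voicing, the major 3rd (3rd) — C — is absent.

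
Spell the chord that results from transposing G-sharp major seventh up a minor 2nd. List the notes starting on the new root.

A minor 2nd up from G♯ is A, so the new chord is A major seventh.
A — root
C♯ — major 3rd
E — perfect 5th
G♯ — major 7th

A C♯ E G♯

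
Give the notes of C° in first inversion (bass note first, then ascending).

Eb – Gb – C

C° = C–Eb–Gb; first inversion → third (Eb) lowest.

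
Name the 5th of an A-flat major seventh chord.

Eb

Root of A-flat major seventh = Ab. The 5th is a perfect 5th: Ab up a perfect 5th → Eb.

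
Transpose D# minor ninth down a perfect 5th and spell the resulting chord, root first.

G#  B  D#  F#  A#

D# down a perfect 5th → G#. New chord: G# minor ninth.
- root: G#
- minor 3rd: B
- perfect 5th: D#
- minor 7th: F#
- major 9th: A#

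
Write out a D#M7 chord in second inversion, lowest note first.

A#, C##, D#, F##

In root position, D#M7 is D#–F##–A#–C##.
Second inversion puts the fifth (A#) in the bass.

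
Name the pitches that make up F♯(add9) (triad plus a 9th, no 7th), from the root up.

F♯(add9) is an added-ninth built on F#.
- root: F#
- major 3rd: A#
- perfect 5th: C#
- major 9th: G#

F# A# C# G#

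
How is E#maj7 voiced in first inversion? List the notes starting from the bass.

G##  B#  D##  E#

In root position, E#maj7 is E#–G##–B#–D##.
First inversion puts the third (G##) in the bass.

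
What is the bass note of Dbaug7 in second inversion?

A

Dbaug7 in root position is D♭–F–A–C♭.
Second inversion places the fifth in the bass, which is A.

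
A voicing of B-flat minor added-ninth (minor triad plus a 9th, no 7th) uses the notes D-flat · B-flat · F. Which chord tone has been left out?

C

The full B-flat minor added-ninth chord is B-flat, D-flat, F, C.
Comparing with the voicing, the major 9th (9th) — C — is absent.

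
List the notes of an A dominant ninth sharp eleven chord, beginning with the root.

A, C#, E, G, B, D#

A dominant ninth sharp eleven: dominant ninth sharp eleven on A.
A — root
C# — major 3rd
E — perfect 5th
G — minor 7th
B — major 9th
D# — augmented 11th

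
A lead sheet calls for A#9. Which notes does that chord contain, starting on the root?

A#9 is a dominant ninth built on A♯.
root → A♯
3rd (major 3rd) → C𝄪
5th (perfect 5th) → E♯
7th (minor 7th) → G♯
9th (major 9th) → B♯

A♯  C𝄪  E♯  G♯  B♯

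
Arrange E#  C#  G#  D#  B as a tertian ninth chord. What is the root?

C#

Arranged so that each adjacent pair is a third by letter name: C# – E# – G# – B – D#.
The bottom of that stack, C#, is the root (this is C# dominant ninth).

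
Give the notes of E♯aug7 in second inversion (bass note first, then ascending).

In root position, E♯aug7 is E♯–G𝄪–B𝄪–D♯.
Second inversion puts the fifth (B𝄪) in the bass.

B𝄪, D♯, E♯, G𝄪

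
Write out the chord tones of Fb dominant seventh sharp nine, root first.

F-flat  A-flat  C-flat  E-double-flat  G

Fb dominant seventh sharp nine: dominant seventh sharp nine on F-flat.
F-flat — root
A-flat — major 3rd
C-flat — perfect 5th
E-double-flat — minor 7th
G — augmented 9th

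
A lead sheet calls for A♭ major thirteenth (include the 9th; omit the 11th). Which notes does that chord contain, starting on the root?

A♭, C, E♭, G, B♭, F

Root A♭, quality major thirteenth:
A♭ — root
C — major 3rd
E♭ — perfect 5th
G — major 7th
B♭ — major 9th
F — major 13th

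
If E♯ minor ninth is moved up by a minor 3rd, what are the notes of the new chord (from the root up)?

G# B D# F# A#

Transposed root: E# → G# (minor 3rd up). So we spell G# minor ninth:
Root: G#
Minor 3rd (3rd): B
Perfect 5th (5th): D#
Minor 7th (7th): F#
Major 9th (9th): A#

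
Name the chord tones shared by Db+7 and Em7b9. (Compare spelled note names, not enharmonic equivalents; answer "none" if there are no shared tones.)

F

Db+7: Db F A Cb
Em7b9: E G B D F
Common to both → F.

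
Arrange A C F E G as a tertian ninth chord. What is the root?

F

Arranged so that each adjacent pair is a third by letter name: F – A – C – E – G.
The bottom of that stack, F, is the root (this is F major ninth).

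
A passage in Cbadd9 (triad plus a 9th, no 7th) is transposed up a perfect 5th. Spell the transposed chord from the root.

Gb, Bb, Db, Ab

Cb up a perfect 5th → Gb. New chord: Gb added-ninth.
Root: Gb
Major 3rd (3rd): Bb
Perfect 5th (5th): Db
Major 9th (9th): Ab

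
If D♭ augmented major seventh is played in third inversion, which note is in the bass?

C

D♭ augmented major seventh = D♭–F–A–C. Third inversion → seventh in the bass = C.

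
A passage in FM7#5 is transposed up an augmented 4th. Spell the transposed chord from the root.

B, D#, F##, A#

F up an augmented 4th → B. New chord: B augmented major seventh.
Root: B
Major 3rd (3rd): D#
Augmented 5th (5th): F##
Major 7th (7th): A#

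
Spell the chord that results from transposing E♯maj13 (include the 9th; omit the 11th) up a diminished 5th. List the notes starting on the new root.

B, D#, F#, A#, C#, G#

A diminished 5th up from E# is B, so the new chord is B major thirteenth.
B — root
D# — major 3rd
F# — perfect 5th
A# — major 7th
C# — major 9th
G# — major 13th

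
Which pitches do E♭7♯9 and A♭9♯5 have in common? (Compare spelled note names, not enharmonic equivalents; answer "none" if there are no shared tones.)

Bb

E♭7♯9: Eb G Bb Db F#
A♭9♯5: Ab C E Gb Bb
Common to both → Bb.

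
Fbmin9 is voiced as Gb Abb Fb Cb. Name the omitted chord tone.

Ebb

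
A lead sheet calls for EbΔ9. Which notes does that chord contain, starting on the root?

E♭ – G – B♭ – D – F

EbΔ9 is a major ninth built on E♭.
Root: E♭
Major 3rd (3rd): G
Perfect 5th (5th): B♭
Major 7th (7th): D
Major 9th (9th): F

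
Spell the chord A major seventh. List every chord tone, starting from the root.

A – C♯ – E – G♯

A major seventh: major seventh on A.
A — root
C♯ — major 3rd
E — perfect 5th
G♯ — major 7th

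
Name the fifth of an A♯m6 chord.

A♯m6 is built on A♯; its 5th is a perfect 5th above the root.
A fifth above A uses the letter E, and the perfect 5th above A♯ is E♯.

E♯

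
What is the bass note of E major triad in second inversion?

E major triad = E–G#–B. Second inversion → fifth in the bass = B.

B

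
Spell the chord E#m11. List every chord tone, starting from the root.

E# G# B# D# F## A#

E#m11 is a minor eleventh built on E#.
root → E#
3rd (minor 3rd) → G#
5th (perfect 5th) → B#
7th (minor 7th) → D#
9th (major 9th) → F##
11th (perfect 11th) → A#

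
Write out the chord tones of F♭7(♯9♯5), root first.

Fb, Ab, C, Ebb, G

F♭7(♯9♯5): dominant seventh sharp nine sharp five on Fb.
Fb — root
Ab — major 3rd
C — augmented 5th
Ebb — minor 7th
G — augmented 9th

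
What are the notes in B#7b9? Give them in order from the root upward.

B#7b9: dominant seventh flat nine on B#.
Root: B#
Major 3rd (3rd): D##
Perfect 5th (5th): F##
Minor 7th (7th): A#
Minor 9th (9th): C#

B#, D##, F##, A#, C#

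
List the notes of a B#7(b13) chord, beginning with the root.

B#7(b13): dominant seventh flat thirteen on B#.
root → B#
3rd (major 3rd) → D##
5th (perfect 5th) → F##
7th (minor 7th) → A#
13th (minor 13th) → G#

B#, D##, F##, A#, G#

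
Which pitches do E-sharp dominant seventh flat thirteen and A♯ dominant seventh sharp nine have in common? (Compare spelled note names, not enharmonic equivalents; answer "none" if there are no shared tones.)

E-sharp dominant seventh flat thirteen = E-sharp, G-double-sharp, B-sharp, D-sharp, C-sharp.
A♯ dominant seventh sharp nine = A-sharp, C-double-sharp, E-sharp, G-sharp, B-double-sharp.
Shared: E-sharp.

E-sharp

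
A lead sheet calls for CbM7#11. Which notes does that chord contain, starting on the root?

Root C♭, quality major seventh sharp eleven:
C♭ — root
E♭ — major 3rd
G♭ — perfect 5th
B♭ — major 7th
F — augmented 11th

C♭ E♭ G♭ B♭ F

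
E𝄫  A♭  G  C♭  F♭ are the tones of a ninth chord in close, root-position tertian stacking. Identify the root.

F♭

Stacking in thirds gives F♭ – A♭ – C♭ – E𝄫 – G, so F♭ is the root — F♭ dominant seventh sharp nine.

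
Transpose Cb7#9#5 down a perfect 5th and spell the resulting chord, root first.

Transposed root: C♭ → F♭ (perfect 5th down). So we spell F♭ dominant seventh sharp nine sharp five:
F♭ — root
A♭ — major 3rd
C — augmented 5th
E𝄫 — minor 7th
G — augmented 9th

F♭, A♭, C, E𝄫, G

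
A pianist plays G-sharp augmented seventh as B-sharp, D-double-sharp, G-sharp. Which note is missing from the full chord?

The full G-sharp augmented seventh chord is G-sharp, B-sharp, D-double-sharp, F-sharp.
Comparing with the voicing, the minor 7th (7th) — F-sharp — is absent.

F-sharp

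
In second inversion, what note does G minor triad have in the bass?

G minor triad = G–Bb–D. Second inversion → fifth in the bass = D.

D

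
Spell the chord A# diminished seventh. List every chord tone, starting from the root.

Root A-sharp, quality diminished seventh:
root → A-sharp
3rd (minor 3rd) → C-sharp
5th (diminished 5th) → E
7th (diminished 7th) → G

A-sharp C-sharp E G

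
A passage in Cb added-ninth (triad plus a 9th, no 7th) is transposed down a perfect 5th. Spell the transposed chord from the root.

F♭, A♭, C♭, G♭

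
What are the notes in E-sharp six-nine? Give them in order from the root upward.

Root E-sharp, quality six-nine:
E-sharp — root
G-double-sharp — major 3rd
B-sharp — perfect 5th
C-double-sharp — major 6th
F-double-sharp — major 9th

E-sharp  G-double-sharp  B-sharp  C-double-sharp  F-double-sharp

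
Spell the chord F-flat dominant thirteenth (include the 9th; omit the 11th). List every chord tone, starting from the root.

F-flat dominant thirteenth: dominant thirteenth on F-flat.
Root: F-flat
Major 3rd (3rd): A-flat
Perfect 5th (5th): C-flat
Minor 7th (7th): E-double-flat
Major 9th (9th): G-flat
Major 13th (13th): D-flat

F-flat  A-flat  C-flat  E-double-flat  G-flat  D-flat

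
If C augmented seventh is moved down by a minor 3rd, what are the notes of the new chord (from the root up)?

A minor 3rd down from C is A, so the new chord is A augmented seventh.
- root: A
- major 3rd: C#
- augmented 5th: E#
- minor 7th: G

A – C# – E# – G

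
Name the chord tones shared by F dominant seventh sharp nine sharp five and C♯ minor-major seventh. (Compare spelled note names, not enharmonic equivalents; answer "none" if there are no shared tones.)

C-sharp, G-sharp

F dominant seventh sharp nine sharp five: F A C-sharp E-flat G-sharp
C♯ minor-major seventh: C-sharp E G-sharp B-sharp
Common to both → C-sharp, G-sharp.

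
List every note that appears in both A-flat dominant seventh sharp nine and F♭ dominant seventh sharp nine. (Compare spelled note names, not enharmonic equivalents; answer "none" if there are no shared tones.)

A-flat

A-flat dominant seventh sharp nine: A-flat C E-flat G-flat B
F♭ dominant seventh sharp nine: F-flat A-flat C-flat E-double-flat G
Common to both → A-flat.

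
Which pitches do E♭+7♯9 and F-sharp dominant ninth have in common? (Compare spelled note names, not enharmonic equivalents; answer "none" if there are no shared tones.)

F♯

E♭+7♯9 = E♭, G, B, D♭, F♯.
F-sharp dominant ninth = F♯, A♯, C♯, E, G♯.
Shared: F♯.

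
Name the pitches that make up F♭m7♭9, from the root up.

Fb  Abb  Cb  Ebb  Gbb

F♭m7♭9: minor seventh flat nine on Fb.
- root: Fb
- minor 3rd: Abb
- perfect 5th: Cb
- minor 7th: Ebb
- minor 9th: Gbb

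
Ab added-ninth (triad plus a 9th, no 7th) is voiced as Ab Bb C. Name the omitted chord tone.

The full Ab added-ninth chord is Ab, C, Eb, Bb.
Comparing with the voicing, the perfect 5th (5th) — Eb — is absent.

Eb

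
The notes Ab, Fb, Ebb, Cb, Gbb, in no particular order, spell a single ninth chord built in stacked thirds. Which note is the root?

Arranged so that each adjacent pair is a third by letter name: Fb – Ab – Cb – Ebb – Gbb.
The bottom of that stack, Fb, is the root (this is Fb dominant seventh flat nine).

Fb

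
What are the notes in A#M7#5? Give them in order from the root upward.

A#M7#5 is an augmented major seventh built on A#.
Root: A#
Major 3rd (3rd): C##
Augmented 5th (5th): E##
Major 7th (7th): G##

A# C## E## G##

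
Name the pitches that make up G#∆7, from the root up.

Root G♯, quality major seventh:
- root: G♯
- major 3rd: B♯
- perfect 5th: D♯
- major 7th: F𝄪

G♯  B♯  D♯  F𝄪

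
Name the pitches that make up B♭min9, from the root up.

Bb – Db – F – Ab – C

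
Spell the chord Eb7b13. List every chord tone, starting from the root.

Eb7b13: dominant seventh flat thirteen on Eb.
Eb — root
G — major 3rd
Bb — perfect 5th
Db — minor 7th
Cb — minor 13th

Eb  G  Bb  Db  Cb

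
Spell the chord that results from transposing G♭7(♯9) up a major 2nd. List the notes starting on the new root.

Ab C Eb Gb B

Gb up a major 2nd → Ab. New chord: Ab dominant seventh sharp nine.
Root: Ab
Major 3rd (3rd): C
Perfect 5th (5th): Eb
Minor 7th (7th): Gb
Augmented 9th (9th): B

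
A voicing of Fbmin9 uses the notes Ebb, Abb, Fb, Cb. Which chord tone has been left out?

Gb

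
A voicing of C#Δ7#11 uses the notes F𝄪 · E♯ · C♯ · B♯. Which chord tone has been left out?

C#Δ7#11 = C♯, E♯, G♯, B♯, F𝄪. The voicing lacks the 5th (perfect 5th), G♯.

G♯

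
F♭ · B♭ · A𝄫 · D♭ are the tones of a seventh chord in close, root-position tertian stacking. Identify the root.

B♭

Stacking in thirds gives B♭ – D♭ – F♭ – A𝄫, so B♭ is the root — B♭ diminished seventh.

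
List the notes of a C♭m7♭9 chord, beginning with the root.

Cb Ebb Gb Bbb Dbb

C♭m7♭9: minor seventh flat nine on Cb.
Cb — root
Ebb — minor 3rd
Gb — perfect 5th
Bbb — minor 7th
Dbb — minor 9th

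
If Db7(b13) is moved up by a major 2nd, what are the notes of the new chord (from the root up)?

Db up a major 2nd → Eb. New chord: Eb dominant seventh flat thirteen.
Root: Eb
Major 3rd (3rd): G
Perfect 5th (5th): Bb
Minor 7th (7th): Db
Minor 13th (13th): Cb

Eb  G  Bb  Db  Cb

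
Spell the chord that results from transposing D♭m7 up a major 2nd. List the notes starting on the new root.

Eb – Gb – Bb – Db

Transposed root: Db → Eb (major 2nd up). So we spell Eb minor seventh:
Root: Eb
Minor 3rd (3rd): Gb
Perfect 5th (5th): Bb
Minor 7th (7th): Db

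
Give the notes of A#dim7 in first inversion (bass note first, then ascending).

In root position, A#dim7 is A#–C#–E–G.
First inversion puts the third (C#) in the bass.

C# – E – G – A#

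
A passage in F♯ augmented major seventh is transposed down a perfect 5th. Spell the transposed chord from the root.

B – D-sharp – F-double-sharp – A-sharp

A perfect 5th down from F-sharp is B, so the new chord is B augmented major seventh.
root → B
3rd (major 3rd) → D-sharp
5th (augmented 5th) → F-double-sharp
7th (major 7th) → A-sharp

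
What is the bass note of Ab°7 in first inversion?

Cb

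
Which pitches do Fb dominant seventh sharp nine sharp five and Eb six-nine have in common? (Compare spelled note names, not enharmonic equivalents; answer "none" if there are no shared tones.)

C – G

Fb dominant seventh sharp nine sharp five = F-flat, A-flat, C, E-double-flat, G.
Eb six-nine = E-flat, G, B-flat, C, F.
Shared: C, G.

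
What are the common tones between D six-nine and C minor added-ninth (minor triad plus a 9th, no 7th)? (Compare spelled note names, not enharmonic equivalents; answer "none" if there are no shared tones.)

D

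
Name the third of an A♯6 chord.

Root of A♯6 = A♯. The 3rd is a major 3rd: A♯ up a major 3rd → C𝄪.

C𝄪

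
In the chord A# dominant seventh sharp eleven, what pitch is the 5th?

E#

Root of A# dominant seventh sharp eleven = A#. The 5th is a perfect 5th: A# up a perfect 5th → E#.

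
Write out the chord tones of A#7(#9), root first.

A#7(#9) is a dominant seventh sharp nine built on A#.
A# — root
C## — major 3rd
E# — perfect 5th
G# — minor 7th
B## — augmented 9th

A#, C##, E#, G#, B##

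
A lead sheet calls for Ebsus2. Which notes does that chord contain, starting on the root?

Eb, F, Bb

Root Eb, quality suspended second:
root → Eb
2nd (major 2nd) → F
5th (perfect 5th) → Bb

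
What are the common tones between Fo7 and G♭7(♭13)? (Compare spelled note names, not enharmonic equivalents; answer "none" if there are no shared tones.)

Ebb

Fo7 = F, Ab, Cb, Ebb.
G♭7(♭13) = Gb, Bb, Db, Fb, Ebb.
Shared: Ebb.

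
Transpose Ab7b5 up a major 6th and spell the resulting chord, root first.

F  A  C♭  E♭

A♭ up a major 6th → F. New chord: F dominant seventh flat five.
F — root
A — major 3rd
C♭ — diminished 5th
E♭ — minor 7th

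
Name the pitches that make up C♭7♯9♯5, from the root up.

C♭, E♭, G, B𝄫, D

C♭7♯9♯5 is a dominant seventh sharp nine sharp five built on C♭.
root → C♭
3rd (major 3rd) → E♭
5th (augmented 5th) → G
7th (minor 7th) → B𝄫
9th (augmented 9th) → D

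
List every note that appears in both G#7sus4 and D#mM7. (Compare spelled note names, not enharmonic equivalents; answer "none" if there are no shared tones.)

G#7sus4: G# C# D# F#
D#mM7: D# F# A# C##
Common to both → D#, F#.

D#, F#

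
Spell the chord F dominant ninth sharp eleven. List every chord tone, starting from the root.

F, A, C, E-flat, G, B

F dominant ninth sharp eleven is a dominant ninth sharp eleven built on F.
root → F
3rd (major 3rd) → A
5th (perfect 5th) → C
7th (minor 7th) → E-flat
9th (major 9th) → G
11th (augmented 11th) → B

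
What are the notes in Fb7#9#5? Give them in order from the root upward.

Fb7#9#5: dominant seventh sharp nine sharp five on Fb.
Root: Fb
Major 3rd (3rd): Ab
Augmented 5th (5th): C
Minor 7th (7th): Ebb
Augmented 9th (9th): G

Fb, Ab, C, Ebb, G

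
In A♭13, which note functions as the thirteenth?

A♭13 is built on Ab; its 13th is a major 13th above the root.
A sixth above A uses the letter F, and the major 13th above Ab is F.

F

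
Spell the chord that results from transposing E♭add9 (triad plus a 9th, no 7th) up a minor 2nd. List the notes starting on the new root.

E♭ up a minor 2nd → F♭. New chord: F♭ added-ninth.
root → F♭
3rd (major 3rd) → A♭
5th (perfect 5th) → C♭
9th (major 9th) → G♭

F♭ – A♭ – C♭ – G♭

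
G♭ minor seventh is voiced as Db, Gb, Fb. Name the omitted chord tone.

Bbb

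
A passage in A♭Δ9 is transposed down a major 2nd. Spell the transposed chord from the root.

Ab down a major 2nd → Gb. New chord: Gb major ninth.
Gb — root
Bb — major 3rd
Db — perfect 5th
F — major 7th
Ab — major 9th

Gb Bb Db F Ab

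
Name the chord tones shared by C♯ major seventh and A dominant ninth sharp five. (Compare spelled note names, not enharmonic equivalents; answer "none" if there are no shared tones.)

C-sharp  E-sharp

C♯ major seventh: C-sharp E-sharp G-sharp B-sharp
A dominant ninth sharp five: A C-sharp E-sharp G B
Common to both → C-sharp, E-sharp.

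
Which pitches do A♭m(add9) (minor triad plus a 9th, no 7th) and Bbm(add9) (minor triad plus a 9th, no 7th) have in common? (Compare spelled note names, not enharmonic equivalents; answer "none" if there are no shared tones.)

A♭m(add9) = Ab, Cb, Eb, Bb.
Bbm(add9) = Bb, Db, F, C.
Shared: Bb.

Bb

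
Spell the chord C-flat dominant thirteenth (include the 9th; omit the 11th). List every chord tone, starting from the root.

C-flat dominant thirteenth: dominant thirteenth on Cb.
Cb — root
Eb — major 3rd
Gb — perfect 5th
Bbb — minor 7th
Db — major 9th
Ab — major 13th

Cb  Eb  Gb  Bbb  Db  Ab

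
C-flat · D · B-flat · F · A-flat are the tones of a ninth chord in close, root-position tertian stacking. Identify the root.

Stacking in thirds gives B-flat – D – F – A-flat – C-flat, so B-flat is the root — B-flat dominant seventh flat nine.

B-flat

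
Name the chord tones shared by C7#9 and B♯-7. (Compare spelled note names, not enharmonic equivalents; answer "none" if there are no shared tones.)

D#

C7#9 = C, E, G, Bb, D#.
B♯-7 = B#, D#, F##, A#.
Shared: D#.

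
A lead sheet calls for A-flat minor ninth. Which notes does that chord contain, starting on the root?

Ab  Cb  Eb  Gb  Bb

Root Ab, quality minor ninth:
root → Ab
3rd (minor 3rd) → Cb
5th (perfect 5th) → Eb
7th (minor 7th) → Gb
9th (major 9th) → Bb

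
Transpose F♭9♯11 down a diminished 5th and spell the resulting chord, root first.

F♭ down a diminished 5th → B♭. New chord: B♭ dominant ninth sharp eleven.
- root: B♭
- major 3rd: D
- perfect 5th: F
- minor 7th: A♭
- major 9th: C
- augmented 11th: E

B♭, D, F, A♭, C, E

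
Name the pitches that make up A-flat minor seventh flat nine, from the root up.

Ab, Cb, Eb, Gb, Bbb

A-flat minor seventh flat nine: minor seventh flat nine on Ab.
root → Ab
3rd (minor 3rd) → Cb
5th (perfect 5th) → Eb
7th (minor 7th) → Gb
9th (minor 9th) → Bbb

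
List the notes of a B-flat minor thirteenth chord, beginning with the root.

B-flat D-flat F A-flat C E-flat G

Root B-flat, quality minor thirteenth:
Root: B-flat
Minor 3rd (3rd): D-flat
Perfect 5th (5th): F
Minor 7th (7th): A-flat
Major 9th (9th): C
Perfect 11th (11th): E-flat
Major 13th (13th): G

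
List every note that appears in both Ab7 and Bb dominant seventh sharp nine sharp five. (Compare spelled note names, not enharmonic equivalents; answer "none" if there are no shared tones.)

Ab7 = Ab, C, Eb, Gb.
Bb dominant seventh sharp nine sharp five = Bb, D, F#, Ab, C#.
Shared: Ab.

Ab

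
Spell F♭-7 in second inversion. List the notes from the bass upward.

F♭-7 = Fb–Abb–Cb–Ebb; second inversion → fifth (Cb) lowest.

Cb – Ebb – Fb – Abb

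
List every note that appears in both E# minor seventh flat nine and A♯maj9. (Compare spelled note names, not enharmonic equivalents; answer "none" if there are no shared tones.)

E# minor seventh flat nine = E#, G#, B#, D#, F#.
A♯maj9 = A#, C##, E#, G##, B#.
Shared: E#, B#.

E#, B#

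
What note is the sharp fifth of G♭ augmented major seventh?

D

G♭ augmented major seventh is built on Gb; its 5th is an augmented 5th above the root.
A fifth above G uses the letter D, and the augmented 5th above Gb is D.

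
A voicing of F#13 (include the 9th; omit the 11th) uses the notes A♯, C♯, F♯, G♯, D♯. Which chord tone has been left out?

The full F#13 chord is F♯, A♯, C♯, E, G♯, D♯.
Comparing with the voicing, the minor 7th (7th) — E — is absent.

E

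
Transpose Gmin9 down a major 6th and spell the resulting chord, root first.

G down a major 6th → Bb. New chord: Bb minor ninth.
- root: Bb
- minor 3rd: Db
- perfect 5th: F
- minor 7th: Ab
- major 9th: C

Bb  Db  F  Ab  C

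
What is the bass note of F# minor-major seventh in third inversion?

F# minor-major seventh in root position is F#–A–C#–E#.
Third inversion places the seventh in the bass, which is E#.

E#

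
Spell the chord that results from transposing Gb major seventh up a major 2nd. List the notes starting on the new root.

Transposed root: Gb → Ab (major 2nd up). So we spell Ab major seventh:
Ab — root
C — major 3rd
Eb — perfect 5th
G — major 7th

Ab – C – Eb – G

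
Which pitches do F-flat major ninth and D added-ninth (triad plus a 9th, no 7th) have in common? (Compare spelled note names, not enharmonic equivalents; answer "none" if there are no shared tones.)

none

F-flat major ninth: F-flat A-flat C-flat E-flat G-flat
D added-ninth: D F-sharp A E
Common to both → none.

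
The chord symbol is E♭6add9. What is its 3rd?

Root of E♭6add9 = E♭. The 3rd is a major 3rd: E♭ up a major 3rd → G.

G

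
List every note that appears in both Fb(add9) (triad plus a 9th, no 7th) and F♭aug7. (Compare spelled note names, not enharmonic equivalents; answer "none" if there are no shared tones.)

Fb, Ab

Fb(add9): Fb Ab Cb Gb
F♭aug7: Fb Ab C Ebb
Common to both → Fb, Ab.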